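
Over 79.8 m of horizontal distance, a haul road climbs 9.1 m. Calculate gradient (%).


Formula: Gradient = rise / run * 100
Gradient = 9.1 / 79.8 * 100 = 11.4%

11.4


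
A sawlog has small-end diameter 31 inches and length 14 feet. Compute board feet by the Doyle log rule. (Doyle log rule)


Doyle: BF = (D - 4)^2 * L / 16
Adjusted diameter = 31 - 4 = 27 in
(D-4)^2 = 27^2 = 729
BF = 729 * 14 / 16 = 638 BF

638


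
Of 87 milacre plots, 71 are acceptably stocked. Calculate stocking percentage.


Formula: Stocking % = stocked plots / total plots * 100
Stocking = 71 / 87 * 100
Stocking = 0.8161 * 100 = 81.6%

81.6


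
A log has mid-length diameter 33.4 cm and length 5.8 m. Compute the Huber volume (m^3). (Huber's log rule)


Huber: V = Am * L,  Am = pi*(Dm/200)^2
Am = pi*(33.4/200)^2 = 0.087616 m^2
V = 0.087616*5.8 = 0.5082 m^3

0.5082


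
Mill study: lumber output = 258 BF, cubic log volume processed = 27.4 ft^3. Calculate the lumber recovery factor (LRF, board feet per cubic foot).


Formula: LRF = Lumber Output (BF) / Log Input (ft^3)
LRF = 258 BF / 27.4 ft^3
LRF = 9.42 BF/ft^3

9.42


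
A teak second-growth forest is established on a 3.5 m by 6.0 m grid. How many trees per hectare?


Formula: TPH = 10000 m^2/ha / (spacing_x * spacing_y)
Area per tree = 3.5 m * 6.0 m = 21.0 m^2
TPH = 10000 / 21.0 = 476 trees/ha

476


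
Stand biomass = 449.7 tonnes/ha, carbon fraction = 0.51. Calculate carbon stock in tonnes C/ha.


Formula: Carbon Stock = Biomass * Carbon Fraction
C = 449.7 t/ha * 0.51
C = 229.3 t C/ha

229.3


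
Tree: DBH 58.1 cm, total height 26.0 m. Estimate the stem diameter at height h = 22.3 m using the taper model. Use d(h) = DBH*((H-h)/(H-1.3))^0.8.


Taper: d(h) = DBH * ((H - h) / (H - 1.3))^0.8
Numerator = H - h = 26.0 - 22.3 = 3.7 m
Denominator = H - 1.3 = 26.0 - 1.3 = 24.7 m
Ratio = 3.7 / 24.7 = 0.1498
d = 58.1 * 0.1498^0.8 = 12.7 cm

12.7


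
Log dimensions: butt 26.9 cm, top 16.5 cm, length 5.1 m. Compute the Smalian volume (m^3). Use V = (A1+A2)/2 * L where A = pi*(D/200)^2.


Smalian: V = (A1 + A2)/2 * L,  A = pi*(D/200)^2
A1 = pi*(26.9/200)^2 = 0.056832 m^2
A2 = pi*(16.5/200)^2 = 0.021382 m^2
V = (0.056832+0.021382)/2*5.1 = 0.1994 m^3

0.1994


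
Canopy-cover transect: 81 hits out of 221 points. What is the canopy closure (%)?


Formula: Canopy closure = covered points / total points * 100
Closure = 81 / 221 * 100
Closure = 0.3665 * 100 = 36.7%

36.7


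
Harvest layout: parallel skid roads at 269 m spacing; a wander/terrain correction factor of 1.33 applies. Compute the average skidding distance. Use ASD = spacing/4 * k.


Formula: ASD = (spacing / 4) * correction
Uncorrected distance = spacing / 4 = 269 / 4 = 67.25 m
ASD = 67.25 * 1.33 = 89 m

89


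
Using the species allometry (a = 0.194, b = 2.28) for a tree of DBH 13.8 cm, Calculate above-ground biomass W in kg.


Formula: W = a * DBH^b  (allometric power law)
DBH^b = 13.8^2.28 = 397.1223
W = 0.194 * 397.1223 = 77.0 kg

77.0


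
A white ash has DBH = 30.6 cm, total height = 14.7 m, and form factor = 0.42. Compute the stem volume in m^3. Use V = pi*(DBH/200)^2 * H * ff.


Formula: V = pi * (DBH/200)^2 * H * ff
Radius = DBH/200 = 30.6/200 = 0.153 m
Radius^2 = 0.153^2 = 0.023409 m^2
V = pi * 0.023409 * 14.7 * 0.42
V = 0.454 m^3

0.454


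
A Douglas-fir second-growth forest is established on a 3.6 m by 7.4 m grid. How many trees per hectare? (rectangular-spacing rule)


Formula: TPH = 10000 m^2/ha / (spacing_x * spacing_y)
Area per tree = 3.6 m * 7.4 m = 26.64 m^2
TPH = 10000 / 26.64 = 375 trees/ha

375


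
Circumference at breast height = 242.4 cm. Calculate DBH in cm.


Formula: DBH = C / pi
DBH = 242.4 / pi
pi = 3.14159...
DBH = 77.2 cm

77.2


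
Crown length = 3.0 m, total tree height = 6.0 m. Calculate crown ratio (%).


Formula: Crown Ratio = (Crown Length / Total Height) * 100
CR = (3.0 m / 6.0 m) * 100
CR = 0.5 * 100 = 50.0%

50.0


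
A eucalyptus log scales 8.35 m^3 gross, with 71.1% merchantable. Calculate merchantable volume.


Formula: MV = V_total * (merchantable_pct / 100)
Merchantable fraction = 71.1% / 100 = 0.711
MV = 8.35 m^3 * 0.711 = 5.937 m^3

5.937


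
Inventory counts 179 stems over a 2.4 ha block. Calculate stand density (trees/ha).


Formula: Stand Density = N_trees / Area_ha
Density = 179 trees / 2.4 ha
Density = 75 trees/ha

75


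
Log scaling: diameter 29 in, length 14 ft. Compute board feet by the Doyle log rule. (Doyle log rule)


Doyle: BF = (D - 4)^2 * L / 16
Adjusted diameter = 29 - 4 = 25 in
(D-4)^2 = 25^2 = 625
BF = 625 * 14 / 16 = 547 BF

547


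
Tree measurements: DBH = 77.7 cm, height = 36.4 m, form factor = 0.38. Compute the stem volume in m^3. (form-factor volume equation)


Formula: V = pi * (DBH/200)^2 * H * ff
Radius = DBH/200 = 77.7/200 = 0.3885 m
Radius^2 = 0.3885^2 = 0.15093225 m^2
V = pi * 0.15093225 * 36.4 * 0.38
V = 6.559 m^3

6.559


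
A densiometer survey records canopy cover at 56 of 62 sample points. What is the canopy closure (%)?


Formula: Canopy closure = covered points / total points * 100
Closure = 56 / 62 * 100
Closure = 0.9032 * 100 = 90.3%

90.3


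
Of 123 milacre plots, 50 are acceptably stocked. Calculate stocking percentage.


Formula: Stocking % = stocked plots / total plots * 100
Stocking = 50 / 123 * 100
Stocking = 0.4065 * 100 = 40.7%

40.7


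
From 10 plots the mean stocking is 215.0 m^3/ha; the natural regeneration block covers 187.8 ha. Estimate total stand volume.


Formula: Total Volume = Mean Volume per ha * Total Area
Total Volume = 215.0 m^3/ha * 187.8 ha
Total Volume = 40377 m^3

40377


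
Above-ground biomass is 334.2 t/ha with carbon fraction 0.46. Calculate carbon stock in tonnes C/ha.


Formula: Carbon Stock = Biomass * Carbon Fraction
C = 334.2 t/ha * 0.46
C = 153.7 t C/ha

153.7


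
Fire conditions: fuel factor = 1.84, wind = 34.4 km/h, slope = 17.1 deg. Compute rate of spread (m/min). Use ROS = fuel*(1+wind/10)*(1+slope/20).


Formula: ROS = fuel * (1 + wind/10) * (1 + slope/20)
Wind factor = 1 + 34.4/10 = 4.44
Slope factor = 1 + 17.1/20 = 1.855
ROS = 1.84 * 4.44 * 1.855 = 15.15 m/min

15.15


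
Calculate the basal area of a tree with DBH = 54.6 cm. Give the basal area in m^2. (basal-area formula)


Formula: BA = pi * (DBH/2)^2 / 10000  (cm^2 to m^2)
Radius = DBH/2 = 54.6/2 = 27.3 cm
BA = pi * 27.3^2 / 10000
   = 2341.3976 cm^2 / 10000
   = 0.2341 m^2

0.2341


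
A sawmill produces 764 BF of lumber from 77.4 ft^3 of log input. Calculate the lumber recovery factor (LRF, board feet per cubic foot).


Formula: LRF = Lumber Output (BF) / Log Input (ft^3)
LRF = 764 BF / 77.4 ft^3
LRF = 9.87 BF/ft^3

9.87


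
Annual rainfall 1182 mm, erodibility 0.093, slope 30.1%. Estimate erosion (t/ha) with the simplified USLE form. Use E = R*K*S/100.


Formula: E = R * K * S / 100  (simplified USLE)
R * K = 1182 * 0.093 = 109.926
E = 109.926 * 30.1 / 100 = 33.09 t/ha

33.09


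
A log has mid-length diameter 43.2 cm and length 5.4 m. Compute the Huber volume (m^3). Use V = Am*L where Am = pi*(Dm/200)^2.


Huber: V = Am * L,  Am = pi*(Dm/200)^2
Am = pi*(43.2/200)^2 = 0.146574 m^2
V = 0.146574*5.4 = 0.7915 m^3

0.7915


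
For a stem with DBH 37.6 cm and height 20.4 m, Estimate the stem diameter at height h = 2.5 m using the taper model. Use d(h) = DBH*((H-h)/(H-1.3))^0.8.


Taper: d(h) = DBH * ((H - h) / (H - 1.3))^0.8
Numerator = H - h = 20.4 - 2.5 = 17.9 m
Denominator = H - 1.3 = 20.4 - 1.3 = 19.1 m
Ratio = 17.9 / 19.1 = 0.93717
d = 37.6 * 0.93717^0.8 = 35.7 cm

35.7


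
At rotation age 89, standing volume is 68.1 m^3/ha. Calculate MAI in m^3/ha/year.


Formula: MAI = Total Volume / Stand Age
MAI = 68.1 m^3/ha / 89 years
MAI = 0.77 m^3/ha/year

0.77


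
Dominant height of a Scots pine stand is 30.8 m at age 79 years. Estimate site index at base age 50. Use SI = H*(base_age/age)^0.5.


Formula: SI = H_dom * (base_age / age)^0.5
Age ratio = 50 / 79 = 0.63291
sqrt(age_ratio) = 0.79556
SI = 30.8 * 0.79556 = 24.5 m

24.5


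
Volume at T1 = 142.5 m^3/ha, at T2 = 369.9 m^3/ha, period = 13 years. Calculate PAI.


Formula: PAI = (V_T2 - V_T1) / (T2 - T1)
Volume increment = 369.9 - 142.5 = 227.4 m^3/ha
PAI = 227.4 / 13 = 17.49 m^3/ha/year

17.49


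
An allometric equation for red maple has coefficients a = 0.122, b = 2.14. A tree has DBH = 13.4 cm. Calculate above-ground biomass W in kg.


Formula: W = a * DBH^b  (allometric power law)
DBH^b = 13.4^2.14 = 258.2286
W = 0.122 * 258.2286 = 31.5 kg

31.5


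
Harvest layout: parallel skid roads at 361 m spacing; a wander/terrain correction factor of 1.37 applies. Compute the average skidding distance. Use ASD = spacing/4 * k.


Formula: ASD = (spacing / 4) * correction
Uncorrected distance = spacing / 4 = 361 / 4 = 90.25 m
ASD = 90.25 * 1.37 = 124 m

124


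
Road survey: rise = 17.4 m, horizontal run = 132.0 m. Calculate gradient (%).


Formula: Gradient = rise / run * 100
Gradient = 17.4 / 132.0 * 100 = 13.2%

13.2


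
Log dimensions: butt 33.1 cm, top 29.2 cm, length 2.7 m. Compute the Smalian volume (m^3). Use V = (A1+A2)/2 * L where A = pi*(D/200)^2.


Smalian: V = (A1 + A2)/2 * L,  A = pi*(D/200)^2
A1 = pi*(33.1/200)^2 = 0.086049 m^2
A2 = pi*(29.2/200)^2 = 0.066966 m^2
V = (0.086049+0.066966)/2*2.7 = 0.2066 m^3

0.2066


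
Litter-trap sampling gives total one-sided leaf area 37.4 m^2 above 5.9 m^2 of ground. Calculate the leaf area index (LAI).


Formula: LAI = total leaf area / ground area  (dimensionless)
LAI = 37.4 m^2 / 5.9 m^2
LAI = 6.34

6.34


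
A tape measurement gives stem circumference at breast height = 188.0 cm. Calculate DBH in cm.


Formula: DBH = C / pi
DBH = 188.0 / pi
pi = 3.14159...
DBH = 59.8 cm

59.8


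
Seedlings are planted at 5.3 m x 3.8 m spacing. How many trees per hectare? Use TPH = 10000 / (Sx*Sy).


Formula: TPH = 10000 m^2/ha / (spacing_x * spacing_y)
Area per tree = 5.3 m * 3.8 m = 20.14 m^2
TPH = 10000 / 20.14 = 497 trees/ha

497


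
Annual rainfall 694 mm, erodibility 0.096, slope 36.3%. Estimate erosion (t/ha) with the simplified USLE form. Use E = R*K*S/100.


Formula: E = R * K * S / 100  (simplified USLE)
R * K = 694 * 0.096 = 66.624
E = 66.624 * 36.3 / 100 = 24.18 t/ha

24.18


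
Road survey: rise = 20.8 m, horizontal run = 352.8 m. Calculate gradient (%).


Formula: Gradient = rise / run * 100
Gradient = 20.8 / 352.8 * 100 = 5.9%

5.9


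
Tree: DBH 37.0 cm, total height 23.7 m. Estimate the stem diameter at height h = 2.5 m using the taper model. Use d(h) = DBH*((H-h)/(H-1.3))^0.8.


Taper: d(h) = DBH * ((H - h) / (H - 1.3))^0.8
Numerator = H - h = 23.7 - 2.5 = 21.2 m
Denominator = H - 1.3 = 23.7 - 1.3 = 22.4 m
Ratio = 21.2 / 22.4 = 0.94643
d = 37.0 * 0.94643^0.8 = 35.4 cm

35.4


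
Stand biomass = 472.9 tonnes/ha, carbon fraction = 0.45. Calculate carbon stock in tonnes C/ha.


Formula: Carbon Stock = Biomass * Carbon Fraction
C = 472.9 t/ha * 0.45
C = 212.8 t C/ha

212.8


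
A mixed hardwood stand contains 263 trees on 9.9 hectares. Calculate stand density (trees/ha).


Formula: Stand Density = N_trees / Area_ha
Density = 263 trees / 9.9 ha
Density = 27 trees/ha

27


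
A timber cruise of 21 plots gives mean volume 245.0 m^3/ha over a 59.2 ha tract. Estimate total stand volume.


Formula: Total Volume = Mean Volume per ha * Total Area
Total Volume = 245.0 m^3/ha * 59.2 ha
Total Volume = 14504 m^3

14504


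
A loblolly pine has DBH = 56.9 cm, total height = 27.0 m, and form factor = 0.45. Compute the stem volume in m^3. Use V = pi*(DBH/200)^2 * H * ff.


Formula: V = pi * (DBH/200)^2 * H * ff
Radius = DBH/200 = 56.9/200 = 0.2845 m
Radius^2 = 0.2845^2 = 0.08094025 m^2
V = pi * 0.08094025 * 27.0 * 0.45
V = 3.09 m^3

3.09


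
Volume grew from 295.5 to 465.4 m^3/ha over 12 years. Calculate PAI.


Formula: PAI = (V_T2 - V_T1) / (T2 - T1)
Volume increment = 465.4 - 295.5 = 169.9 m^3/ha
PAI = 169.9 / 12 = 14.16 m^3/ha/year

14.16


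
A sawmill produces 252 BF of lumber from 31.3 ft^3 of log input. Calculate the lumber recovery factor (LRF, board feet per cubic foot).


Formula: LRF = Lumber Output (BF) / Log Input (ft^3)
LRF = 252 BF / 31.3 ft^3
LRF = 8.05 BF/ft^3

8.05


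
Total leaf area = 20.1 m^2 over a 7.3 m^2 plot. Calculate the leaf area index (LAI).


Formula: LAI = total leaf area / ground area  (dimensionless)
LAI = 20.1 m^2 / 7.3 m^2
LAI = 2.75

2.75


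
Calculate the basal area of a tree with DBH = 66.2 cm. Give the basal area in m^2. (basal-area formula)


Formula: BA = pi * (DBH/2)^2 / 10000  (cm^2 to m^2)
Radius = DBH/2 = 66.2/2 = 33.1 cm
BA = pi * 33.1^2 / 10000
   = 3441.9603 cm^2 / 10000
   = 0.3442 m^2

0.3442


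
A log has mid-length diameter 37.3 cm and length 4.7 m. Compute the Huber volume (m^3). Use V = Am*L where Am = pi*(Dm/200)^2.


Huber: V = Am * L,  Am = pi*(Dm/200)^2
Am = pi*(37.3/200)^2 = 0.109272 m^2
V = 0.109272*4.7 = 0.5136 m^3

0.5136


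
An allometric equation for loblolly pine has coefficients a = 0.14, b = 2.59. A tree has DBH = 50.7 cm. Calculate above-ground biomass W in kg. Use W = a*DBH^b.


Formula: W = a * DBH^b  (allometric power law)
DBH^b = 50.7^2.59 = 26059.7722
W = 0.14 * 26059.7722 = 3648.4 kg

3648.4


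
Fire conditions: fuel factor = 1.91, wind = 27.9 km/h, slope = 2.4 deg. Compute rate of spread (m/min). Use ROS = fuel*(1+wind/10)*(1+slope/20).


Formula: ROS = fuel * (1 + wind/10) * (1 + slope/20)
Wind factor = 1 + 27.9/10 = 3.79
Slope factor = 1 + 2.4/20 = 1.12
ROS = 1.91 * 3.79 * 1.12 = 8.11 m/min

8.11


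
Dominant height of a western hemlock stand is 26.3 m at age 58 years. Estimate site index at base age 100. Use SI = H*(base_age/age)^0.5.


Formula: SI = H_dom * (base_age / age)^0.5
Age ratio = 100 / 58 = 1.72414
sqrt(age_ratio) = 1.31306
SI = 26.3 * 1.31306 = 34.5 m

34.5


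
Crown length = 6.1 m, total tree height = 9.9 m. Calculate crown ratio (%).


Formula: Crown Ratio = (Crown Length / Total Height) * 100
CR = (6.1 m / 9.9 m) * 100
CR = 0.6162 * 100 = 61.6%

61.6


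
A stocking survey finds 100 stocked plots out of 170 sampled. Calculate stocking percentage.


Formula: Stocking % = stocked plots / total plots * 100
Stocking = 100 / 170 * 100
Stocking = 0.5882 * 100 = 58.8%

58.8


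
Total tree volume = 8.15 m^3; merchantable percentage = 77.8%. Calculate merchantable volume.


Formula: MV = V_total * (merchantable_pct / 100)
Merchantable fraction = 77.8% / 100 = 0.778
MV = 8.15 m^3 * 0.778 = 6.341 m^3

6.341


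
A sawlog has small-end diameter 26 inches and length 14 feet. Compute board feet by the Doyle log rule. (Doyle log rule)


Doyle: BF = (D - 4)^2 * L / 16
Adjusted diameter = 26 - 4 = 22 in
(D-4)^2 = 22^2 = 484
BF = 484 * 14 / 16 = 424 BF

424


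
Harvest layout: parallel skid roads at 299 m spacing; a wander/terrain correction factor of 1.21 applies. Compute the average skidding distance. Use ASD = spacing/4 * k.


Formula: ASD = (spacing / 4) * correction
Uncorrected distance = spacing / 4 = 299 / 4 = 74.75 m
ASD = 74.75 * 1.21 = 90 m

90


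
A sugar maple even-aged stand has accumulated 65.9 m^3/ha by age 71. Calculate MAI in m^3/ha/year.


Formula: MAI = Total Volume / Stand Age
MAI = 65.9 m^3/ha / 71 years
MAI = 0.93 m^3/ha/year

0.93


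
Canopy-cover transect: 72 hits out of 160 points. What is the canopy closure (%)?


Formula: Canopy closure = covered points / total points * 100
Closure = 72 / 160 * 100
Closure = 0.45 * 100 = 45.0%

45.0


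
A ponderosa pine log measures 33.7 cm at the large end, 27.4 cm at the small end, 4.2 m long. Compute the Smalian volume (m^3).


Smalian: V = (A1 + A2)/2 * L,  A = pi*(D/200)^2
A1 = pi*(33.7/200)^2 = 0.089197 m^2
A2 = pi*(27.4/200)^2 = 0.058965 m^2
V = (0.089197+0.058965)/2*4.2 = 0.3111 m^3

0.3111


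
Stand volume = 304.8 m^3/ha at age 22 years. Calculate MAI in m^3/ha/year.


Formula: MAI = Total Volume / Stand Age
MAI = 304.8 m^3/ha / 22 years
MAI = 13.85 m^3/ha/year

13.85


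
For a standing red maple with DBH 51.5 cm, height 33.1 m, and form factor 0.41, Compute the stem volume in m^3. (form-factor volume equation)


Formula: V = pi * (DBH/200)^2 * H * ff
Radius = DBH/200 = 51.5/200 = 0.2575 m
Radius^2 = 0.2575^2 = 0.06630625 m^2
V = pi * 0.06630625 * 33.1 * 0.41
V = 2.827 m^3

2.827


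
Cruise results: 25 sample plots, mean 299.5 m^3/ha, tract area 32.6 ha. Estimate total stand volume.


Formula: Total Volume = Mean Volume per ha * Total Area
Total Volume = 299.5 m^3/ha * 32.6 ha
Total Volume = 9764 m^3

9764


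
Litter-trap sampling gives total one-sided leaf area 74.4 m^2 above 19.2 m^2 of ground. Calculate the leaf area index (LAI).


Formula: LAI = total leaf area / ground area  (dimensionless)
LAI = 74.4 m^2 / 19.2 m^2
LAI = 3.88

3.88


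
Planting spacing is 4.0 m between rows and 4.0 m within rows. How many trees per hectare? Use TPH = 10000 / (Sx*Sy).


Formula: TPH = 10000 m^2/ha / (spacing_x * spacing_y)
Area per tree = 4.0 m * 4.0 m = 16.0 m^2
TPH = 10000 / 16.0 = 625 trees/ha

625


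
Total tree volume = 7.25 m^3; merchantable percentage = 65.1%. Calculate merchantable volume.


Formula: MV = V_total * (merchantable_pct / 100)
Merchantable fraction = 65.1% / 100 = 0.651
MV = 7.25 m^3 * 0.651 = 4.72 m^3

4.72


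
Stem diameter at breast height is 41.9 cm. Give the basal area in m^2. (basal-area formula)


Formula: BA = pi * (DBH/2)^2 / 10000  (cm^2 to m^2)
Radius = DBH/2 = 41.9/2 = 20.95 cm
BA = pi * 20.95^2 / 10000
   = 1378.8529 cm^2 / 10000
   = 0.1379 m^2

0.1379


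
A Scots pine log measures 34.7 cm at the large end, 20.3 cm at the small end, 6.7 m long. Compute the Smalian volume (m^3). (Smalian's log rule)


Smalian: V = (A1 + A2)/2 * L,  A = pi*(D/200)^2
A1 = pi*(34.7/200)^2 = 0.094569 m^2
A2 = pi*(20.3/200)^2 = 0.032365 m^2
V = (0.094569+0.032365)/2*6.7 = 0.4252 m^3

0.4252


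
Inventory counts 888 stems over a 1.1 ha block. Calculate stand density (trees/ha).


Formula: Stand Density = N_trees / Area_ha
Density = 888 trees / 1.1 ha
Density = 807 trees/ha

807


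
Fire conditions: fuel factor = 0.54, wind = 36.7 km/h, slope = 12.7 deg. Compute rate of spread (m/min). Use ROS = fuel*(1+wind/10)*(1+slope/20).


Formula: ROS = fuel * (1 + wind/10) * (1 + slope/20)
Wind factor = 1 + 36.7/10 = 4.67
Slope factor = 1 + 12.7/20 = 1.635
ROS = 0.54 * 4.67 * 1.635 = 4.12 m/min

4.12


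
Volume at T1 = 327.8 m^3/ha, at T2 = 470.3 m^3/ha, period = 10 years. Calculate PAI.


Formula: PAI = (V_T2 - V_T1) / (T2 - T1)
Volume increment = 470.3 - 327.8 = 142.5 m^3/ha
PAI = 142.5 / 10 = 14.25 m^3/ha/year

14.25


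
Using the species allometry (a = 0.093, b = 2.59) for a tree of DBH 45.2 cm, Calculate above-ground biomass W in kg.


Formula: W = a * DBH^b  (allometric power law)
DBH^b = 45.2^2.59 = 19355.685
W = 0.093 * 19355.685 = 1800.1 kg

1800.1


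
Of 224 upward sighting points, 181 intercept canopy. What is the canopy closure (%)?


Formula: Canopy closure = covered points / total points * 100
Closure = 181 / 224 * 100
Closure = 0.808 * 100 = 80.8%

80.8


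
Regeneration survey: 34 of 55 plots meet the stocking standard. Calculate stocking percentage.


Formula: Stocking % = stocked plots / total plots * 100
Stocking = 34 / 55 * 100
Stocking = 0.6182 * 100 = 61.8%

61.8


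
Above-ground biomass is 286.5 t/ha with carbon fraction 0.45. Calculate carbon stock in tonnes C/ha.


Formula: Carbon Stock = Biomass * Carbon Fraction
C = 286.5 t/ha * 0.45
C = 128.9 t C/ha

128.9


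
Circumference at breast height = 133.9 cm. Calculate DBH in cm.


Formula: DBH = C / pi
DBH = 133.9 / pi
pi = 3.14159...
DBH = 42.6 cm

42.6


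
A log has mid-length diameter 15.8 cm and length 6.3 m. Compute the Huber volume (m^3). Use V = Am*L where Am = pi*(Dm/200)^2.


Huber: V = Am * L,  Am = pi*(Dm/200)^2
Am = pi*(15.8/200)^2 = 0.019607 m^2
V = 0.019607*6.3 = 0.1235 m^3

0.1235


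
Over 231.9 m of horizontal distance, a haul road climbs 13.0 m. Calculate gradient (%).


Formula: Gradient = rise / run * 100
Gradient = 13.0 / 231.9 * 100 = 5.6%

5.6


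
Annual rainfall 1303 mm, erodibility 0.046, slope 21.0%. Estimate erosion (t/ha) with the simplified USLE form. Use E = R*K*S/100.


Formula: E = R * K * S / 100  (simplified USLE)
R * K = 1303 * 0.046 = 59.938
E = 59.938 * 21.0 / 100 = 12.59 t/ha

12.59


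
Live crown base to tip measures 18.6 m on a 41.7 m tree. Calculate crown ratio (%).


Formula: Crown Ratio = (Crown Length / Total Height) * 100
CR = (18.6 m / 41.7 m) * 100
CR = 0.446 * 100 = 44.6%

44.6


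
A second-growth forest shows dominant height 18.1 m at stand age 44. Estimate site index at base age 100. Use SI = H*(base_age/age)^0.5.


Formula: SI = H_dom * (base_age / age)^0.5
Age ratio = 100 / 44 = 2.27273
sqrt(age_ratio) = 1.50756
SI = 18.1 * 1.50756 = 27.3 m

27.3


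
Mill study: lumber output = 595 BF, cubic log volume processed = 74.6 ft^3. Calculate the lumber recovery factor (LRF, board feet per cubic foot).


Formula: LRF = Lumber Output (BF) / Log Input (ft^3)
LRF = 595 BF / 74.6 ft^3
LRF = 7.98 BF/ft^3

7.98


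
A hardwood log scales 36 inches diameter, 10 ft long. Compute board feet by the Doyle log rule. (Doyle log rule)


Doyle: BF = (D - 4)^2 * L / 16
Adjusted diameter = 36 - 4 = 32 in
(D-4)^2 = 32^2 = 1024
BF = 1024 * 10 / 16 = 640 BF

640


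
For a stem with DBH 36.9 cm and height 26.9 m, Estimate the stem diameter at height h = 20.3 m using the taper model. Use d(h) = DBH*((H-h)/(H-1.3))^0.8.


Taper: d(h) = DBH * ((H - h) / (H - 1.3))^0.8
Numerator = H - h = 26.9 - 20.3 = 6.6 m
Denominator = H - 1.3 = 26.9 - 1.3 = 25.6 m
Ratio = 6.6 / 25.6 = 0.25781
d = 36.9 * 0.25781^0.8 = 12.5 cm

12.5


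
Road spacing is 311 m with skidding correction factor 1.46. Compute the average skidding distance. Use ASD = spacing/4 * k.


Formula: ASD = (spacing / 4) * correction
Uncorrected distance = spacing / 4 = 311 / 4 = 77.75 m
ASD = 77.75 * 1.46 = 114 m

114


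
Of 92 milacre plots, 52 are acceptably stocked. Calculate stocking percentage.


Formula: Stocking % = stocked plots / total plots * 100
Stocking = 52 / 92 * 100
Stocking = 0.5652 * 100 = 56.5%

56.5


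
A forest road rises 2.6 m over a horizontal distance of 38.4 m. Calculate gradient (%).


Formula: Gradient = rise / run * 100
Gradient = 2.6 / 38.4 * 100 = 6.8%

6.8


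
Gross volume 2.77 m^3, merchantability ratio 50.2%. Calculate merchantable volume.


Formula: MV = V_total * (merchantable_pct / 100)
Merchantable fraction = 50.2% / 100 = 0.502
MV = 2.77 m^3 * 0.502 = 1.391 m^3

1.391


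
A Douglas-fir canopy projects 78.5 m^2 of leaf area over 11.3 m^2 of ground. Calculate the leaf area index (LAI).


Formula: LAI = total leaf area / ground area  (dimensionless)
LAI = 78.5 m^2 / 11.3 m^2
LAI = 6.95

6.95


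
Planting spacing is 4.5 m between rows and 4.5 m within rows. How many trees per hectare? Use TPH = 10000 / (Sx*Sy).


Formula: TPH = 10000 m^2/ha / (spacing_x * spacing_y)
Area per tree = 4.5 m * 4.5 m = 20.25 m^2
TPH = 10000 / 20.25 = 494 trees/ha

494


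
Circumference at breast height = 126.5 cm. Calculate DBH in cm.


Formula: DBH = C / pi
DBH = 126.5 / pi
pi = 3.14159...
DBH = 40.3 cm

40.3


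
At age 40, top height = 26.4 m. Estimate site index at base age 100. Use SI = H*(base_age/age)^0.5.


Formula: SI = H_dom * (base_age / age)^0.5
Age ratio = 100 / 40 = 2.5
sqrt(age_ratio) = 1.58114
SI = 26.4 * 1.58114 = 41.7 m

41.7


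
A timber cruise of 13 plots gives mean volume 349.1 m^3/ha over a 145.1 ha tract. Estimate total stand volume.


Formula: Total Volume = Mean Volume per ha * Total Area
Total Volume = 349.1 m^3/ha * 145.1 ha
Total Volume = 50654 m^3

50654


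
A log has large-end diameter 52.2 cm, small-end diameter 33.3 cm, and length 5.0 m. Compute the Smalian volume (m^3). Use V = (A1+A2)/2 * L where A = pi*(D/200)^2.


Smalian: V = (A1 + A2)/2 * L,  A = pi*(D/200)^2
A1 = pi*(52.2/200)^2 = 0.214008 m^2
A2 = pi*(33.3/200)^2 = 0.087092 m^2
V = (0.214008+0.087092)/2*5.0 = 0.7528 m^3

0.7528


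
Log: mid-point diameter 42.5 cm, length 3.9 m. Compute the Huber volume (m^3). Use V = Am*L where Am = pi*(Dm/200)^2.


Huber: V = Am * L,  Am = pi*(Dm/200)^2
Am = pi*(42.5/200)^2 = 0.141863 m^2
V = 0.141863*3.9 = 0.5533 m^3

0.5533


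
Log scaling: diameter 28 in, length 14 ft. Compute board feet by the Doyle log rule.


Doyle: BF = (D - 4)^2 * L / 16
Adjusted diameter = 28 - 4 = 24 in
(D-4)^2 = 24^2 = 576
BF = 576 * 14 / 16 = 504 BF

504


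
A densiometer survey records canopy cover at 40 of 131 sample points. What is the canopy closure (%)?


Formula: Canopy closure = covered points / total points * 100
Closure = 40 / 131 * 100
Closure = 0.3053 * 100 = 30.5%

30.5


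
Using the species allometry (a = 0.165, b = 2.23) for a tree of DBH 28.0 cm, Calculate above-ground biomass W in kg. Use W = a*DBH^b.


Formula: W = a * DBH^b  (allometric power law)
DBH^b = 28.0^2.23 = 1687.1839
W = 0.165 * 1687.1839 = 278.4 kg

278.4


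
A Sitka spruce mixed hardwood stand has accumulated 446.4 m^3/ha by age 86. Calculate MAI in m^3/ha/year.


Formula: MAI = Total Volume / Stand Age
MAI = 446.4 m^3/ha / 86 years
MAI = 5.19 m^3/ha/year

5.19


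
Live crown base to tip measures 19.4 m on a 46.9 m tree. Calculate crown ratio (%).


Formula: Crown Ratio = (Crown Length / Total Height) * 100
CR = (19.4 m / 46.9 m) * 100
CR = 0.4136 * 100 = 41.4%

41.4


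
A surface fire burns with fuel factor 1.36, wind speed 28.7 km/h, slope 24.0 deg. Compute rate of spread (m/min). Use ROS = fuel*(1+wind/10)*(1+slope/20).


Formula: ROS = fuel * (1 + wind/10) * (1 + slope/20)
Wind factor = 1 + 28.7/10 = 3.87
Slope factor = 1 + 24.0/20 = 2.2
ROS = 1.36 * 3.87 * 2.2 = 11.58 m/min

11.58


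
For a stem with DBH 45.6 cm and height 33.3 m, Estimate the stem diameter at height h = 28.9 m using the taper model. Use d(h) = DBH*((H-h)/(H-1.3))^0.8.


Taper: d(h) = DBH * ((H - h) / (H - 1.3))^0.8
Numerator = H - h = 33.3 - 28.9 = 4.4 m
Denominator = H - 1.3 = 33.3 - 1.3 = 32.0 m
Ratio = 4.4 / 32.0 = 0.1375
d = 45.6 * 0.1375^0.8 = 9.3 cm

9.3


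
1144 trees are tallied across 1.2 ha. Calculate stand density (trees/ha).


Formula: Stand Density = N_trees / Area_ha
Density = 1144 trees / 1.2 ha
Density = 953 trees/ha

953


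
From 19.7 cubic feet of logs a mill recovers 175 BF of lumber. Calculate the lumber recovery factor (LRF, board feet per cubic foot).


Formula: LRF = Lumber Output (BF) / Log Input (ft^3)
LRF = 175 BF / 19.7 ft^3
LRF = 8.88 BF/ft^3

8.88


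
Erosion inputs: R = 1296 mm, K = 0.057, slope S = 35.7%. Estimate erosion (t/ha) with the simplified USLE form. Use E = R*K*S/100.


Formula: E = R * K * S / 100  (simplified USLE)
R * K = 1296 * 0.057 = 73.872
E = 73.872 * 35.7 / 100 = 26.37 t/ha

26.37


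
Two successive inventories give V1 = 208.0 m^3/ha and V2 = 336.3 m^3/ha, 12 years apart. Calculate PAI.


Formula: PAI = (V_T2 - V_T1) / (T2 - T1)
Volume increment = 336.3 - 208.0 = 128.3 m^3/ha
PAI = 128.3 / 12 = 10.69 m^3/ha/year

10.69


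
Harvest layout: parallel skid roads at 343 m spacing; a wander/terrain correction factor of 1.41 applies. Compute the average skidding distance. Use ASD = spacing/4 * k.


Formula: ASD = (spacing / 4) * correction
Uncorrected distance = spacing / 4 = 343 / 4 = 85.75 m
ASD = 85.75 * 1.41 = 121 m

121


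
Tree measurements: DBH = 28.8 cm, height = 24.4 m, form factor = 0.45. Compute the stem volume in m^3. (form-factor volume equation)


Formula: V = pi * (DBH/200)^2 * H * ff
Radius = DBH/200 = 28.8/200 = 0.144 m
Radius^2 = 0.144^2 = 0.020736 m^2
V = pi * 0.020736 * 24.4 * 0.45
V = 0.715 m^3

0.715


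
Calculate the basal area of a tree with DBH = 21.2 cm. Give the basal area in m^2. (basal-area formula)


Formula: BA = pi * (DBH/2)^2 / 10000  (cm^2 to m^2)
Radius = DBH/2 = 21.2/2 = 10.6 cm
BA = pi * 10.6^2 / 10000
   = 352.9894 cm^2 / 10000
   = 0.0353 m^2

0.0353


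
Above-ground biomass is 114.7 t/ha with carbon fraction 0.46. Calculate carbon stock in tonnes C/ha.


Formula: Carbon Stock = Biomass * Carbon Fraction
C = 114.7 t/ha * 0.46
C = 52.8 t C/ha

52.8


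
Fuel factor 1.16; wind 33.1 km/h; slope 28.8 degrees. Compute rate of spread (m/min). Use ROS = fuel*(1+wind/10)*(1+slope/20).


Formula: ROS = fuel * (1 + wind/10) * (1 + slope/20)
Wind factor = 1 + 33.1/10 = 4.31
Slope factor = 1 + 28.8/20 = 2.44
ROS = 1.16 * 4.31 * 2.44 = 12.2 m/min

12.2


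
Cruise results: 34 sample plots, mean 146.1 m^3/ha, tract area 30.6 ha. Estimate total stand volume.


Formula: Total Volume = Mean Volume per ha * Total Area
Total Volume = 146.1 m^3/ha * 30.6 ha
Total Volume = 4471 m^3

4471


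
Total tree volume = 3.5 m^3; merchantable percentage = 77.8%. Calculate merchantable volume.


Formula: MV = V_total * (merchantable_pct / 100)
Merchantable fraction = 77.8% / 100 = 0.778
MV = 3.5 m^3 * 0.778 = 2.723 m^3

2.723


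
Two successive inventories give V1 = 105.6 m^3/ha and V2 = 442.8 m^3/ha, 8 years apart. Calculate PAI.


Formula: PAI = (V_T2 - V_T1) / (T2 - T1)
Volume increment = 442.8 - 105.6 = 337.2 m^3/ha
PAI = 337.2 / 8 = 42.15 m^3/ha/year

42.15


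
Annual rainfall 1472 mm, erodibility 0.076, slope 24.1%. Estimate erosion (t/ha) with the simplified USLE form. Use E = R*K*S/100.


Formula: E = R * K * S / 100  (simplified USLE)
R * K = 1472 * 0.076 = 111.872
E = 111.872 * 24.1 / 100 = 26.96 t/ha

26.96


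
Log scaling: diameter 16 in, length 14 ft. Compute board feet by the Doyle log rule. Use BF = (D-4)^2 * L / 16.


Doyle: BF = (D - 4)^2 * L / 16
Adjusted diameter = 16 - 4 = 12 in
(D-4)^2 = 12^2 = 144
BF = 144 * 14 / 16 = 126 BF

126


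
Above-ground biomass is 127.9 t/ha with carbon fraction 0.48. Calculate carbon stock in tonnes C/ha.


Formula: Carbon Stock = Biomass * Carbon Fraction
C = 127.9 t/ha * 0.48
C = 61.4 t C/ha

61.4


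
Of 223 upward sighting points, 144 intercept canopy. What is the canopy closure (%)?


Formula: Canopy closure = covered points / total points * 100
Closure = 144 / 223 * 100
Closure = 0.6457 * 100 = 64.6%

64.6


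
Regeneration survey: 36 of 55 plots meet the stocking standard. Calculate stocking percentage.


Formula: Stocking % = stocked plots / total plots * 100
Stocking = 36 / 55 * 100
Stocking = 0.6545 * 100 = 65.5%

65.5


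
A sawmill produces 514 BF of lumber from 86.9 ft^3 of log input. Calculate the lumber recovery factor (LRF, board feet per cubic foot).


Formula: LRF = Lumber Output (BF) / Log Input (ft^3)
LRF = 514 BF / 86.9 ft^3
LRF = 5.91 BF/ft^3

5.91


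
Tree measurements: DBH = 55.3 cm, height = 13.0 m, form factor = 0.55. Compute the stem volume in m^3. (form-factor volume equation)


Formula: V = pi * (DBH/200)^2 * H * ff
Radius = DBH/200 = 55.3/200 = 0.2765 m
Radius^2 = 0.2765^2 = 0.07645225 m^2
V = pi * 0.07645225 * 13.0 * 0.55
V = 1.717 m^3

1.717


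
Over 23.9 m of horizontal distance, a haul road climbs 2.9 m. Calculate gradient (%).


Formula: Gradient = rise / run * 100
Gradient = 2.9 / 23.9 * 100 = 12.1%

12.1


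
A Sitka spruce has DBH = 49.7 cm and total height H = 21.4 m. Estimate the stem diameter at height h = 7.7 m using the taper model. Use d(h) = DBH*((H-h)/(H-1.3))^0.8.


Taper: d(h) = DBH * ((H - h) / (H - 1.3))^0.8
Numerator = H - h = 21.4 - 7.7 = 13.7 m
Denominator = H - 1.3 = 21.4 - 1.3 = 20.1 m
Ratio = 13.7 / 20.1 = 0.68159
d = 49.7 * 0.68159^0.8 = 36.6 cm

36.6


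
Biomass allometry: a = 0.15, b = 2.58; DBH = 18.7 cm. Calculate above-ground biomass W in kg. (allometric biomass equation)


Formula: W = a * DBH^b  (allometric power law)
DBH^b = 18.7^2.58 = 1911.399
W = 0.15 * 1911.399 = 286.7 kg

286.7


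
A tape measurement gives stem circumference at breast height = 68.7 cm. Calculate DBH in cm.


Formula: DBH = C / pi
DBH = 68.7 / pi
pi = 3.14159...
DBH = 21.9 cm

21.9


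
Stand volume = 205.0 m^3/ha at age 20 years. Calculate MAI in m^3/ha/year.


Formula: MAI = Total Volume / Stand Age
MAI = 205.0 m^3/ha / 20 years
MAI = 10.25 m^3/ha/year

10.25


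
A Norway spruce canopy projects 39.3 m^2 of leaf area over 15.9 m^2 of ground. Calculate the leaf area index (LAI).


Formula: LAI = total leaf area / ground area  (dimensionless)
LAI = 39.3 m^2 / 15.9 m^2
LAI = 2.47

2.47


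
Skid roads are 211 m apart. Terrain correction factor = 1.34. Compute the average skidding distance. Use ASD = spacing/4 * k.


Formula: ASD = (spacing / 4) * correction
Uncorrected distance = spacing / 4 = 211 / 4 = 52.75 m
ASD = 52.75 * 1.34 = 71 m

71


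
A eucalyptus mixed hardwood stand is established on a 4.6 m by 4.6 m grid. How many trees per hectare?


Formula: TPH = 10000 m^2/ha / (spacing_x * spacing_y)
Area per tree = 4.6 m * 4.6 m = 21.16 m^2
TPH = 10000 / 21.16 = 473 trees/ha

473


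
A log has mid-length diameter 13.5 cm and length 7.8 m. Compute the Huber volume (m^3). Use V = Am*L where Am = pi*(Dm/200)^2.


Huber: V = Am * L,  Am = pi*(Dm/200)^2
Am = pi*(13.5/200)^2 = 0.014314 m^2
V = 0.014314*7.8 = 0.1116 m^3

0.1116


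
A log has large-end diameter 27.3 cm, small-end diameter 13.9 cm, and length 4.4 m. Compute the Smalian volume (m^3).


Smalian: V = (A1 + A2)/2 * L,  A = pi*(D/200)^2
A1 = pi*(27.3/200)^2 = 0.058535 m^2
A2 = pi*(13.9/200)^2 = 0.015175 m^2
V = (0.058535+0.015175)/2*4.4 = 0.1622 m^3

0.1622


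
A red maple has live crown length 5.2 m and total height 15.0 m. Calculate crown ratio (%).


Formula: Crown Ratio = (Crown Length / Total Height) * 100
CR = (5.2 m / 15.0 m) * 100
CR = 0.3467 * 100 = 34.7%

34.7


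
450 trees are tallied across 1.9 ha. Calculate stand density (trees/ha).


Formula: Stand Density = N_trees / Area_ha
Density = 450 trees / 1.9 ha
Density = 237 trees/ha

237


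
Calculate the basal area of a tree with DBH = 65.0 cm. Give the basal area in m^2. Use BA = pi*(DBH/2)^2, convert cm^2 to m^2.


Formula: BA = pi * (DBH/2)^2 / 10000  (cm^2 to m^2)
Radius = DBH/2 = 65.0/2 = 32.5 cm
BA = pi * 32.5^2 / 10000
   = 3318.3072 cm^2 / 10000
   = 0.3318 m^2

0.3318


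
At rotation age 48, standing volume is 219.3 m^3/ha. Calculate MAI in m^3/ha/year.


Formula: MAI = Total Volume / Stand Age
MAI = 219.3 m^3/ha / 48 years
MAI = 4.57 m^3/ha/year

4.57


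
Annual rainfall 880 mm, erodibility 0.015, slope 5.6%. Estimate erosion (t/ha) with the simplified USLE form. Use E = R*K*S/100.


Formula: E = R * K * S / 100  (simplified USLE)
R * K = 880 * 0.015 = 13.2
E = 13.2 * 5.6 / 100 = 0.74 t/ha

0.74


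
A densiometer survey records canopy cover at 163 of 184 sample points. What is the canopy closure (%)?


Formula: Canopy closure = covered points / total points * 100
Closure = 163 / 184 * 100
Closure = 0.8859 * 100 = 88.6%

88.6


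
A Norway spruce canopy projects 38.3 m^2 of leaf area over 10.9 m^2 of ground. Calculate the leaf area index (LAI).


Formula: LAI = total leaf area / ground area  (dimensionless)
LAI = 38.3 m^2 / 10.9 m^2
LAI = 3.51

3.51


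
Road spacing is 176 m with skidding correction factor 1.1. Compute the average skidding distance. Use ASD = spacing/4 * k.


Formula: ASD = (spacing / 4) * correction
Uncorrected distance = spacing / 4 = 176 / 4 = 44 m
ASD = 44 * 1.1 = 48 m

48


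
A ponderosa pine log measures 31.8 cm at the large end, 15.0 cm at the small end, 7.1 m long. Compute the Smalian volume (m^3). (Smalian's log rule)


Smalian: V = (A1 + A2)/2 * L,  A = pi*(D/200)^2
A1 = pi*(31.8/200)^2 = 0.079423 m^2
A2 = pi*(15.0/200)^2 = 0.017671 m^2
V = (0.079423+0.017671)/2*7.1 = 0.3447 m^3

0.3447


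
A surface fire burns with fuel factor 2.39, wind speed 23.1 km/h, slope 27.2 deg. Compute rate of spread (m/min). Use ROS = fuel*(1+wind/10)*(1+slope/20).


Formula: ROS = fuel * (1 + wind/10) * (1 + slope/20)
Wind factor = 1 + 23.1/10 = 3.31
Slope factor = 1 + 27.2/20 = 2.36
ROS = 2.39 * 3.31 * 2.36 = 18.67 m/min

18.67


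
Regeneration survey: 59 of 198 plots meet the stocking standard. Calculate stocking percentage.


Formula: Stocking % = stocked plots / total plots * 100
Stocking = 59 / 198 * 100
Stocking = 0.298 * 100 = 29.8%

29.8


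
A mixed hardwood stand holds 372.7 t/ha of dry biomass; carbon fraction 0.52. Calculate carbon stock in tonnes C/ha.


Formula: Carbon Stock = Biomass * Carbon Fraction
C = 372.7 t/ha * 0.52
C = 193.8 t C/ha

193.8


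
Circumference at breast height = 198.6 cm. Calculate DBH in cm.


Formula: DBH = C / pi
DBH = 198.6 / pi
pi = 3.14159...
DBH = 63.2 cm

63.2


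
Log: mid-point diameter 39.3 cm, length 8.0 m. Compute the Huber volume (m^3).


Huber: V = Am * L,  Am = pi*(Dm/200)^2
Am = pi*(39.3/200)^2 = 0.121304 m^2
V = 0.121304*8.0 = 0.9704 m^3

0.9704


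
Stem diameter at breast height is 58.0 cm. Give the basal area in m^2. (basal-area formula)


Formula: BA = pi * (DBH/2)^2 / 10000  (cm^2 to m^2)
Radius = DBH/2 = 58.0/2 = 29.0 cm
BA = pi * 29.0^2 / 10000
   = 2642.0794 cm^2 / 10000
   = 0.2642 m^2

0.2642


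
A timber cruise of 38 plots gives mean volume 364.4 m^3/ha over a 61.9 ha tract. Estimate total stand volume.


Formula: Total Volume = Mean Volume per ha * Total Area
Total Volume = 364.4 m^3/ha * 61.9 ha
Total Volume = 22556 m^3

22556


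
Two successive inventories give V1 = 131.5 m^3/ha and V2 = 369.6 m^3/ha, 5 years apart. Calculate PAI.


Formula: PAI = (V_T2 - V_T1) / (T2 - T1)
Volume increment = 369.6 - 131.5 = 238.1 m^3/ha
PAI = 238.1 / 5 = 47.62 m^3/ha/year

47.62


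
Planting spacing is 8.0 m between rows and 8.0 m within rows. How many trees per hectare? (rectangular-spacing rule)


Formula: TPH = 10000 m^2/ha / (spacing_x * spacing_y)
Area per tree = 8.0 m * 8.0 m = 64.0 m^2
TPH = 10000 / 64.0 = 156 trees/ha

156


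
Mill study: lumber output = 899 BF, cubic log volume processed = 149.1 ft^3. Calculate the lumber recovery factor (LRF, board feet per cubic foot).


Formula: LRF = Lumber Output (BF) / Log Input (ft^3)
LRF = 899 BF / 149.1 ft^3
LRF = 6.03 BF/ft^3

6.03


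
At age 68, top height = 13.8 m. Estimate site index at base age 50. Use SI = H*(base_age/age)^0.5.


Formula: SI = H_dom * (base_age / age)^0.5
Age ratio = 50 / 68 = 0.73529
sqrt(age_ratio) = 0.85749
SI = 13.8 * 0.85749 = 11.8 m

11.8


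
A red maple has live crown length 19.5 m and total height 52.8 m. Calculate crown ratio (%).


Formula: Crown Ratio = (Crown Length / Total Height) * 100
CR = (19.5 m / 52.8 m) * 100
CR = 0.3693 * 100 = 36.9%

36.9


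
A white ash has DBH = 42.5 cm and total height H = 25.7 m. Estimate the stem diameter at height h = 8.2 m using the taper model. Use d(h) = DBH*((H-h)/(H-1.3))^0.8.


Taper: d(h) = DBH * ((H - h) / (H - 1.3))^0.8
Numerator = H - h = 25.7 - 8.2 = 17.5 m
Denominator = H - 1.3 = 25.7 - 1.3 = 24.4 m
Ratio = 17.5 / 24.4 = 0.71721
d = 42.5 * 0.71721^0.8 = 32.6 cm

32.6


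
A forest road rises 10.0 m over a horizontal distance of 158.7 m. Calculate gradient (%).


Formula: Gradient = rise / run * 100
Gradient = 10.0 / 158.7 * 100 = 6.3%

6.3


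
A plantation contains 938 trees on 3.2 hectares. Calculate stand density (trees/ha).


Formula: Stand Density = N_trees / Area_ha
Density = 938 trees / 3.2 ha
Density = 293 trees/ha

293


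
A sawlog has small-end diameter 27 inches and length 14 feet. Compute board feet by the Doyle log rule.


Doyle: BF = (D - 4)^2 * L / 16
Adjusted diameter = 27 - 4 = 23 in
(D-4)^2 = 23^2 = 529
BF = 529 * 14 / 16 = 463 BF

463
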